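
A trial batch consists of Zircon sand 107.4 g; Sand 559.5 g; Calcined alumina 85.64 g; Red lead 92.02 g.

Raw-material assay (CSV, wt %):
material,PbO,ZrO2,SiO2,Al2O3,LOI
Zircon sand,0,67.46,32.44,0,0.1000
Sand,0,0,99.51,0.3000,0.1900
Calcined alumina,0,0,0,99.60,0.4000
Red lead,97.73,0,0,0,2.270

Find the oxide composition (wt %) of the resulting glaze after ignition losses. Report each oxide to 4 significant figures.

Glass mass = 841.0 g (batch 844.6 − LOI 3.602).
Composition: PbO 10.69%, ZrO2 8.615%, SiO2 70.35%, Al2O3 10.34%

Values along the way appear (rounded to 4 significant figures) across the worked steps. All arithmetic runs at full precision in all steps; each reported figure is rounded only once; all derived quantities are carried at exact precision (LOI, yield, the four compositions, totals, net glass mass) from the batch weights per 841.0 g of glass exactly as printed in question or answer.
Oxide masses out of the charge:
  PbO: 92.02·0.9773 = 89.93 g
  ZrO2: 107.4·0.6746 = 72.45 g
  SiO2: 107.4·0.3244 + 559.5·0.9951 = 591.6 g
  Al2O3: 559.5·0.003000 + 85.64·0.9960 = 86.98 g
LOI: 107.4·0.001000 + 559.5·0.001900 + 85.64·0.004000 + 92.02·0.02270 = 3.602 g
batch − LOI leaves glass = 844.6 − 3.602 = 841.0 g (= Σ oxide masses)
wt %: oxide over glass, times 100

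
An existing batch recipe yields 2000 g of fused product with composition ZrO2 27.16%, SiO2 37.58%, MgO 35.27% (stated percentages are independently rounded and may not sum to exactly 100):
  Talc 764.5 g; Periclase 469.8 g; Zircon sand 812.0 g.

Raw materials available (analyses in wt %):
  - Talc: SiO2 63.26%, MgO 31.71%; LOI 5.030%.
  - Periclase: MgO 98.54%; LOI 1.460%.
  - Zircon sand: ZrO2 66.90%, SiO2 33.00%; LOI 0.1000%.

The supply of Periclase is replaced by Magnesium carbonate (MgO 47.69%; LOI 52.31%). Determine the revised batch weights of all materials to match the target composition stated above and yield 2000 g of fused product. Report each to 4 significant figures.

Every computation runs at full float precision at each step. Mid-chain values are displayed, rounded to 4 significant digits, alongside each step; each reported result is rounded just once; all derived quantities are computed from the weighed amounts on 2000 g of glass in exact precision (the yield, the totals, LOI, net glass mass, the three compositions) as they appear in either problem or answer.
Target masses of each oxide per 2000 g fused product:
  ZrO2: 27.16% × 2000 = 543.2 g
  SiO2: 37.58% × 2000 = 751.6 g
  MgO: 35.27% × 2000 = 705.4 g
Per-oxide balance check with the batch weights as given, against the basis in use (every target is met by its sum within answer rounding):
  ZrO2: 812.0·0.6690 = 543.2 g (target 543.2 g)
  SiO2: 764.5·0.6326 + 812.0·0.3300 = 751.6 g (target 751.6 g)
  MgO: 764.5·0.3171 + 970.8·0.4769 = 705.4 g (target 705.4 g)
The glass-mass cross-check: batch total minus LOI = 2000 g (oxide target masses add up to 2000 g; basis as stated: 2000 g — gaps are rounding artifacts).
Summing the batch: Σ batch = 2547 g; ignition loss, Σ(batch × LOI) = 547.1 g; yield: glass divided by total = 78.52%.

Revised batch per 2000 g fused product:
  Talc: 764.5 g
  Magnesium carbonate: 970.8 g
  Zircon sand: 812.0 g
Total batch = 2547 g; LOI loss = 547.1 g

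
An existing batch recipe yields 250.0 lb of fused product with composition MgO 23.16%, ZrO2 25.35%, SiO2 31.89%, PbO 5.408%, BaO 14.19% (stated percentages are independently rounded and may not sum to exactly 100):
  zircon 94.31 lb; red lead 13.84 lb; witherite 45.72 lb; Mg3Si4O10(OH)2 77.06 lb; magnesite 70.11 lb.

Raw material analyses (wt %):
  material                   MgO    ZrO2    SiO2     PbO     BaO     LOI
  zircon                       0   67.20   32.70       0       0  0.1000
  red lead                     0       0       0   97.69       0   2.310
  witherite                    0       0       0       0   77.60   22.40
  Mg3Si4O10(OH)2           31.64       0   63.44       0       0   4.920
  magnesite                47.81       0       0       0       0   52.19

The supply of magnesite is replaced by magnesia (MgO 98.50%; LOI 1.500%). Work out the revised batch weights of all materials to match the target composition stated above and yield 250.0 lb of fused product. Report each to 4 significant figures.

Values along the way are printed rounded to 4 significant digits as written; the working math holds full float precision at every stage — exactly one rounding goes into every reported result; all derived quantities, including the totals, net glass mass, ignition loss, the yield, the five compositions, are rebuilt from the weighed amounts for 250.0 lb of glass in full precision, as given in the problem or the answer.
Oxide mass targets, per 250.0 lb fused product:
  MgO: 23.16% × 250.0 = 57.90 lb
  ZrO2: 25.35% × 250.0 = 63.38 lb
  SiO2: 31.89% × 250.0 = 79.72 lb
  PbO: 5.408% × 250.0 = 13.52 lb
  BaO: 14.19% × 250.0 = 35.48 lb
Sums-versus-targets review with the batch weights as given, versus the basis set out (every target is met by its sum exact up to rounding of places):
  MgO: 77.06·0.3164 + 34.03·0.9850 = 57.90 lb (target 57.90 lb)
  ZrO2: 94.31·0.6720 = 63.38 lb (target 63.38 lb)
  SiO2: 94.31·0.3270 + 77.06·0.6344 = 79.73 lb (target 79.72 lb)
  PbO: 13.84·0.9769 = 13.52 lb (target 13.52 lb)
  BaO: 45.72·0.7760 = 35.48 lb (target 35.48 lb)
The glass-mass cross-check: Σ batch − LOI loss = 250.0 lb (the targets, summed, come to 250.0 lb; the stated basis being 250.0 lb — a pure rounding effect).
Adding the batch up: Σ batch = 265.0 lb; ignition loss, Σ(batch × LOI) = 14.96 lb; yield = glass ÷ total batch = 94.35%.

Revised batch per 250.0 lb fused product:
  zircon: 94.31 lb
  red lead: 13.84 lb
  witherite: 45.72 lb
  Mg3Si4O10(OH)2: 77.06 lb
  magnesia: 34.03 lb
Total batch = 265.0 lb; LOI loss = 14.96 lb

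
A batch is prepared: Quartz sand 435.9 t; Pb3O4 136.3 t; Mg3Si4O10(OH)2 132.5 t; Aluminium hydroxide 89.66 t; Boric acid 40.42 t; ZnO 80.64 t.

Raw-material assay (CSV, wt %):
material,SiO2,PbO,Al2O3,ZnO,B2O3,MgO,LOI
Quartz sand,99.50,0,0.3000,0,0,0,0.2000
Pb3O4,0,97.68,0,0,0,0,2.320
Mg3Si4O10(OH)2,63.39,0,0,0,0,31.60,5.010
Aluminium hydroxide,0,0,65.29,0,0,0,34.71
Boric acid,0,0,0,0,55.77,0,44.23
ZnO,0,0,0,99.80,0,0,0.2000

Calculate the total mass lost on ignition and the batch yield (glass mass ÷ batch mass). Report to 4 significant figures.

Working values are printed (rounded to 4 significant digits) across the worked steps. Every computation carries full precision throughout — each reported figure is rounded just once; the derived quantities are carried from the batch weights for 855.6 t of glass in full float precision (glass mass, totals, ignition loss, the yield, the six compositions), as written in either problem or answer.
Material-by-material LOI:
  Quartz sand: 435.9 × 0.002000 = 0.8718 t
  Pb3O4: 136.3 × 0.02320 = 3.162 t
  Mg3Si4O10(OH)2: 132.5 × 0.05010 = 6.638 t
  Aluminium hydroxide: 89.66 × 0.3471 = 31.12 t
  Boric acid: 40.42 × 0.4423 = 17.88 t
  ZnO: 80.64 × 0.002000 = 0.1613 t
Total LOI = 59.83 t
Glass = batch − LOI = 915.4 − 59.83 = 855.6 t

LOI loss = 59.83 t; glass = 855.6 t; yield = 93.46%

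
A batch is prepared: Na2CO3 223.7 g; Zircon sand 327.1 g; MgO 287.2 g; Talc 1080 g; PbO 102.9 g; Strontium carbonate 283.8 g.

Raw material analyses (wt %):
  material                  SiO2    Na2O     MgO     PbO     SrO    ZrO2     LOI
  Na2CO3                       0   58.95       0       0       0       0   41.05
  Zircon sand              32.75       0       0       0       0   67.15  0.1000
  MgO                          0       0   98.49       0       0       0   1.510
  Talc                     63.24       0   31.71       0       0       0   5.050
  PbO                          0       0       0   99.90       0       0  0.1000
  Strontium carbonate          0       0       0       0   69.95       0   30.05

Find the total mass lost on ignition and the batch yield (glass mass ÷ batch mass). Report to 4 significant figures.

All internal work carries full float precision end to end. Working values appear, with 4-significant-digit rounding, in the printout. Exactly one rounding lands on every reported figure; the derived quantities are re-derived at full precision (six oxide percentages, the yield, net glass mass, LOI, the totals) from the batch weights for 2068 g of glass, as set out in the problem or answer text.
Each material's LOI contribution:
  Na2CO3: 223.7 × 0.4105 = 91.83 g
  Zircon sand: 327.1 × 0.001000 = 0.3271 g
  MgO: 287.2 × 0.01510 = 4.337 g
  Talc: 1080 × 0.05050 = 54.54 g
  PbO: 102.9 × 0.001000 = 0.1029 g
  Strontium carbonate: 283.8 × 0.3005 = 85.28 g
Total LOI = 236.4 g
Glass = batch − LOI = 2305 − 236.4 = 2068 g

LOI loss = 236.4 g; glass = 2068 g; yield = 89.74%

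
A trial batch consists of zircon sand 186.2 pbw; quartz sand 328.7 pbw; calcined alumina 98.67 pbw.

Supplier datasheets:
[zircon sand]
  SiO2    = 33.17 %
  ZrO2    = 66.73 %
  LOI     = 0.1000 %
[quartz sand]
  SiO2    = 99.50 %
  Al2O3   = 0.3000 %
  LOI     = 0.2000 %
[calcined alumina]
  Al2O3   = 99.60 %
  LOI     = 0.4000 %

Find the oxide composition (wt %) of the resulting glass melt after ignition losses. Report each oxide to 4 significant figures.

Glass mass = 612.3 pbw (batch 613.6 − LOI 1.238).
Composition: SiO2 63.50%, Al2O3 16.21%, ZrO2 20.29%

Every computation keeps full precision from start to finish — intermediates are printed with 4-significant-digit rounding at each printed step; every reported figure is rounded exactly once — the derived quantities (totals, glass mass, yield, three oxide percentages, LOI) are carried from the batch weights per 612.3 pbw of glass at full precision, precisely as stated by problem or answer.
Delivered oxide masses:
  SiO2: 186.2·0.3317 + 328.7·0.9950 = 388.8 pbw
  Al2O3: 328.7·0.003000 + 98.67·0.9960 = 99.26 pbw
  ZrO2: 186.2·0.6673 = 124.3 pbw
LOI: 186.2·0.001000 + 328.7·0.002000 + 98.67·0.004000 = 1.238 pbw
Resulting glass, batch − LOI: 613.6 − 1.238 = 612.3 pbw (the oxide masses sum to this)
wt %: oxide over glass, times 100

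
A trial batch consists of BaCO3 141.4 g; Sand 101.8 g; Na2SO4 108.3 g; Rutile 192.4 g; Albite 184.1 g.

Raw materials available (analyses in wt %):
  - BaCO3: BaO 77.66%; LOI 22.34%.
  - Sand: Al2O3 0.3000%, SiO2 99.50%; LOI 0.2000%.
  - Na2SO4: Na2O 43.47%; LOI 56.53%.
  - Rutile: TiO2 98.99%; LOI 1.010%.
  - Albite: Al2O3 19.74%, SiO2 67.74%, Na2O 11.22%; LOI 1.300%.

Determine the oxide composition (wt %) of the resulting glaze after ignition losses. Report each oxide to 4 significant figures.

Glass mass = 630.6 g (batch 728.0 − LOI 97.35).
Composition: Al2O3 5.811%, SiO2 35.84%, Na2O 10.74%, BaO 17.41%, TiO2 30.20%

Full float precision is held through the solve; the intermediate values are shown with 4-significant-figure rounding as written. Exactly one rounding goes into every reported value. Derived quantities, including LOI, glass mass, the yield, the totals, five oxide percentages, are recomputed from the batch weights for 630.6 g of glass in full float precision, as given in the problem or the answer.
Delivered oxide masses:
  Al2O3: 101.8·0.003000 + 184.1·0.1974 = 36.65 g
  SiO2: 101.8·0.9950 + 184.1·0.6774 = 226.0 g
  Na2O: 108.3·0.4347 + 184.1·0.1122 = 67.73 g
  BaO: 141.4·0.7766 = 109.8 g
  TiO2: 192.4·0.9899 = 190.5 g
LOI: 141.4·0.2234 + 101.8·0.002000 + 108.3·0.5653 + 192.4·0.01010 + 184.1·0.01300 = 97.35 g
Net of LOI, the glass mass = 728.0 − 97.35 = 630.6 g (= Σ oxide masses)
wt % = oxide mass / glass mass × 100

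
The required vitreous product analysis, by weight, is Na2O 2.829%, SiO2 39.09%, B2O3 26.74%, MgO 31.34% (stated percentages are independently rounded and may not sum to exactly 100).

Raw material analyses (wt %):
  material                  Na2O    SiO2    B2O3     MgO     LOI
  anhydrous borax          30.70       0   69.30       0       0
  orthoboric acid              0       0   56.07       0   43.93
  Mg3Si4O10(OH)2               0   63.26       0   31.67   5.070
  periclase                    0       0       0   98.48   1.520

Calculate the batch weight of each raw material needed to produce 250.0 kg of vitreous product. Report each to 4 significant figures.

Each numeric step holds full precision throughout. Values along the way appear rounded to four significant digits alongside each step — each reported number is rounded just once. The derived quantities are rebuilt in exact precision (ignition loss, the four compositions, the yield, totals, glass mass) from the weighed amounts per 250.0 kg of glass as quoted within question or answer.
Target oxide masses per 250.0 kg vitreous product:
  Na2O: 2.829% × 250.0 = 7.072 kg
  SiO2: 39.09% × 250.0 = 97.72 kg
  B2O3: 26.74% × 250.0 = 66.85 kg
  MgO: 31.34% × 250.0 = 78.35 kg
Mass-balance tally per oxide on the weights just shown, under the basis named above (oxide sums agree with the targets net of answer rounding effects):
  Na2O: 23.04·0.3070 = 7.073 kg (target 7.072 kg)
  SiO2: 154.5·0.6326 = 97.74 kg (target 97.72 kg)
  B2O3: 23.04·0.6930 + 90.75·0.5607 = 66.85 kg (target 66.85 kg)
  MgO: 154.5·0.3167 + 29.88·0.9848 = 78.36 kg (target 78.35 kg)
Auditing the glass mass value: the batch minus its LOI: 250.0 kg (oxide target masses add up to 250.0 kg; the stated basis being 250.0 kg — rounding explains the deltas).
Total batch = Σ batch = 298.2 kg; Σ batch·LOI gives LOI loss = 48.15 kg; as yield: glass ÷ batch → 83.85%.

Batch per 250.0 kg vitreous product:
  anhydrous borax: 23.04 kg
  orthoboric acid: 90.75 kg
  Mg3Si4O10(OH)2: 154.5 kg
  periclase: 29.88 kg
Total batch = 298.2 kg; LOI loss = 48.15 kg; yield = 83.85%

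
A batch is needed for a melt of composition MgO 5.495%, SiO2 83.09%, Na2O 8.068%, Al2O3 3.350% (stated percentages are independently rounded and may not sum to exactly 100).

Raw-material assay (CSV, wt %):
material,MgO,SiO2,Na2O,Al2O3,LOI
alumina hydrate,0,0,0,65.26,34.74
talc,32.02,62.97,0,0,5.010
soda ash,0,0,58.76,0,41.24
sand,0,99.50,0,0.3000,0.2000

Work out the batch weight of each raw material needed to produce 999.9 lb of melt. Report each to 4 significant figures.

Batch per 999.9 lb melt:
  alumina hydrate: 47.99 lb
  talc: 171.6 lb
  soda ash: 137.3 lb
  sand: 726.4 lb
Total batch = 1083 lb; LOI loss = 83.34 lb; yield = 92.31%

Each numeric step keeps exact precision at each step. Rounding to 4 significant digits applies to every in-between result as displayed — every reported value is rounded only once; derived quantities (the four compositions, LOI, net glass mass, the yield, totals) are computed at full precision starting from the weights per 999.9 lb of glass as they appear in problem or answer.
Oxide mass targets, per 999.9 lb melt:
  MgO: 5.495% × 999.9 = 54.94 lb
  SiO2: 83.09% × 999.9 = 830.8 lb
  Na2O: 8.068% × 999.9 = 80.67 lb
  Al2O3: 3.350% × 999.9 = 33.50 lb
Mass-balance tally per oxide given the weights on record, at the basis given (oxide sums agree with the targets modulo rounding of the values):
  MgO: 171.6·0.3202 = 54.95 lb (target 54.94 lb)
  SiO2: 171.6·0.6297 + 726.4·0.9950 = 830.8 lb (target 830.8 lb)
  Na2O: 137.3·0.5876 = 80.68 lb (target 80.67 lb)
  Al2O3: 47.99·0.6526 + 726.4·0.003000 = 33.50 lb (target 33.50 lb)
Glass-mass sanity pass: batch total minus LOI = 999.9 lb (targets for the oxides total 999.9 lb; with the basis standing at 999.9 lb — rounding explains the deltas).
Batch total: Σ batch = 1083 lb; LOI removed, Σ of batch·LOI: 83.34 lb; yield: glass divided by total = 92.31%.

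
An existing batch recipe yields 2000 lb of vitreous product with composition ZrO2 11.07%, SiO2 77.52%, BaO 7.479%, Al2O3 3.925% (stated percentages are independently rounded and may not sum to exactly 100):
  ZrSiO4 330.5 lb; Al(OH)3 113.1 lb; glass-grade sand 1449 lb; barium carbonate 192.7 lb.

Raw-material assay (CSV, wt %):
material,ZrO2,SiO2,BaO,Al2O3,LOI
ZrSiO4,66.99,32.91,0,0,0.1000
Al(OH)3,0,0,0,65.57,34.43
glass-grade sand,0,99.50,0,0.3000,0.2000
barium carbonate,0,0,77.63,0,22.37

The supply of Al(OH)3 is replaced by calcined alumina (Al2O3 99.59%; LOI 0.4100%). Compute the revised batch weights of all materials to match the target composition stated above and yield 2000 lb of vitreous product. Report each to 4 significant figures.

Revised batch per 2000 lb vitreous product:
  ZrSiO4: 330.5 lb
  calcined alumina: 74.46 lb
  glass-grade sand: 1449 lb
  barium carbonate: 192.7 lb
Total batch = 2047 lb; LOI loss = 46.64 lb

Full float precision is maintained from start to finish. Values along the way are displayed, rounded to 4 significant figures, on the page; a single rounding produces every reported value; all derived quantities (the totals, ignition loss, net glass mass, the four compositions, yield) are carried using the weight values at 2000 lb of glass at full float precision as quoted within the problem or answer text.
Oxide mass targets, per 2000 lb vitreous product:
  ZrO2: 11.07% × 2000 = 221.4 lb
  SiO2: 77.52% × 2000 = 1550 lb
  BaO: 7.479% × 2000 = 149.6 lb
  Al2O3: 3.925% × 2000 = 78.50 lb
Mass-balance tally per oxide given the weights on record, at the basis given (summed amounts equal target values up to rounding of the answer):
  ZrO2: 330.5·0.6699 = 221.4 lb (target 221.4 lb)
  SiO2: 330.5·0.3291 + 1449·0.9950 = 1551 lb (target 1550 lb)
  BaO: 192.7·0.7763 = 149.6 lb (target 149.6 lb)
  Al2O3: 74.46·0.9959 + 1449·0.003000 = 78.50 lb (target 78.50 lb)
Glass-mass sanity pass: batch total minus LOI = 2000 lb (the Σ of target masses is 2000 lb; against the stated basis, 2000 lb — deltas are rounding alone).
Total batch = Σ batch = 2047 lb; ignition loss, Σ(batch × LOI) = 46.64 lb; as yield: glass ÷ batch → 97.72%.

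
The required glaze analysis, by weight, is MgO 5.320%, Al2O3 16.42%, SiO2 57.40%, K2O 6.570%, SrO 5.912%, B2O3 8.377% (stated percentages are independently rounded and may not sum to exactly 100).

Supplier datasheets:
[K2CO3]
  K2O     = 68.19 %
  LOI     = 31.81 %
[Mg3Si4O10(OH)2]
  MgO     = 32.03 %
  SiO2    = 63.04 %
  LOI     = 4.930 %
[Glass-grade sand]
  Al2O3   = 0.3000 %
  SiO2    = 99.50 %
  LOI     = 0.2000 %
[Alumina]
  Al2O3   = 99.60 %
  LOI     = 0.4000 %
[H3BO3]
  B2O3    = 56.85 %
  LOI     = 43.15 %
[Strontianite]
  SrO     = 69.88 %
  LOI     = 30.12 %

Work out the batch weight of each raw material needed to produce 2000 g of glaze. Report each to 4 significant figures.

Batch per 2000 g glaze:
  K2CO3: 192.7 g
  Mg3Si4O10(OH)2: 332.2 g
  Glass-grade sand: 943.3 g
  Alumina: 326.9 g
  H3BO3: 294.7 g
  Strontianite: 169.2 g
Total batch = 2259 g; LOI loss = 259.0 g; yield = 88.53%

Every computation holds full precision at each step; in-progress results are printed rounded to 4 significant figures between the steps — each reported number takes just one rounding; all derived quantities, including LOI, glass mass, the six compositions, yield, the totals, are rebuilt from the batch weights for 2000 g of glass at full precision exactly as printed in either problem or answer.
Per-oxide target masses for 2000 g glaze:
  MgO: 5.320% × 2000 = 106.4 g
  Al2O3: 16.42% × 2000 = 328.4 g
  SiO2: 57.40% × 2000 = 1148 g
  K2O: 6.570% × 2000 = 131.4 g
  SrO: 5.912% × 2000 = 118.2 g
  B2O3: 8.377% × 2000 = 167.5 g
Checking each oxide sum working from each reported weight, on the stated basis (target by target, the sums agree inside rounding margins):
  MgO: 332.2·0.3203 = 106.4 g (target 106.4 g)
  Al2O3: 943.3·0.003000 + 326.9·0.9960 = 328.4 g (target 328.4 g)
  SiO2: 332.2·0.6304 + 943.3·0.9950 = 1148 g (target 1148 g)
  K2O: 192.7·0.6819 = 131.4 g (target 131.4 g)
  SrO: 169.2·0.6988 = 118.2 g (target 118.2 g)
  B2O3: 294.7·0.5685 = 167.5 g (target 167.5 g)
Mass balance on the glass: batch Σ − ignition loss = 2000 g (the Σ of target masses is 2000 g; against the stated basis, 2000 g — deltas are rounding alone).
Summing the batch: Σ batch = 2259 g; the LOI term Σ batch·LOI equals 259.0 g; yield: glass divided by total = 88.53%.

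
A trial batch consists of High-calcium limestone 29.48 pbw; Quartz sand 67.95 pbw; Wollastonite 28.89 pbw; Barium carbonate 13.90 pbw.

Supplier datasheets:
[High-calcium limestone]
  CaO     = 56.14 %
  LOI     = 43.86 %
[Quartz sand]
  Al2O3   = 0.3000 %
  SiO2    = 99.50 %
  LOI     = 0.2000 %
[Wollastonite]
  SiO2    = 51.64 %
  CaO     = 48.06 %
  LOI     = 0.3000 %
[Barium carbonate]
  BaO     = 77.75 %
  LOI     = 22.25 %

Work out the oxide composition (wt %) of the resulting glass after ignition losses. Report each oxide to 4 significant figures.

Glass mass = 124.0 pbw (batch 140.2 − LOI 16.25).
Composition: Al2O3 0.1644%, BaO 8.717%, SiO2 66.57%, CaO 24.55%

The intermediate values are printed, with 4-significant-figure rounding, at each printed step; every computation carries full float precision at each step — every reported value is rounded exactly once. All derived quantities are computed from the weighed amounts at 124.0 pbw of glass at exact precision (LOI, net glass mass, yield, four oxide percentages, totals) precisely as stated by question or answer.
Mass of each oxide from the mix:
  Al2O3: 67.95·0.003000 = 0.2039 pbw
  BaO: 13.90·0.7775 = 10.81 pbw
  SiO2: 67.95·0.9950 + 28.89·0.5164 = 82.53 pbw
  CaO: 29.48·0.5614 + 28.89·0.4806 = 30.43 pbw
LOI: 29.48·0.4386 + 67.95·0.002000 + 28.89·0.003000 + 13.90·0.2225 = 16.25 pbw
Glass mass = batch − LOI = 140.2 − 16.25 = 124.0 pbw (matching Σ of the oxides)
wt %: oxide over glass, times 100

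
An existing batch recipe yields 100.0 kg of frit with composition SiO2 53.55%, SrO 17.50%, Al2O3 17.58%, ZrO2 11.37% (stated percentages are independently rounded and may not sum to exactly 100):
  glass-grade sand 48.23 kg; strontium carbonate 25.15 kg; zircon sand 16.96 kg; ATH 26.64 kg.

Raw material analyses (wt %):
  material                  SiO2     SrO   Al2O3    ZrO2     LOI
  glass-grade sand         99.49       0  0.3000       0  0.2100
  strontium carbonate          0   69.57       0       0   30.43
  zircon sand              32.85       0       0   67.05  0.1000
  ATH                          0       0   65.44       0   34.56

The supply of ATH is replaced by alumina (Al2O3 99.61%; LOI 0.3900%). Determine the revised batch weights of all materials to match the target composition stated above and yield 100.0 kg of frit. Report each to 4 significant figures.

Each numeric step carries full precision throughout; working values are printed (rounded to 4 significant figures) between the steps; a single rounding finalizes each reported value; all derived quantities, which include four oxide percentages, LOI, glass mass, yield, totals, are re-derived in full float precision, precisely as stated by the question or the answer, using the weight values on 100.0 kg of glass.
Per-oxide target masses for 100.0 kg frit:
  SiO2: 53.55% × 100.0 = 53.55 kg
  SrO: 17.50% × 100.0 = 17.50 kg
  Al2O3: 17.58% × 100.0 = 17.58 kg
  ZrO2: 11.37% × 100.0 = 11.37 kg
Sums-versus-targets review on the weights just shown, per the basis as stated (summed amounts equal target values once rounding is allowed for):
  SiO2: 48.23·0.9949 + 16.96·0.3285 = 53.56 kg (target 53.55 kg)
  SrO: 25.15·0.6957 = 17.50 kg (target 17.50 kg)
  Al2O3: 48.23·0.003000 + 17.50·0.9961 = 17.58 kg (target 17.58 kg)
  ZrO2: 16.96·0.6705 = 11.37 kg (target 11.37 kg)
Glass-mass bookkeeping: the batch minus its LOI: 100.0 kg (oxide target masses add up to 100.0 kg; stated basis 100.0 kg — a pure rounding effect).
Summing the batch: Σ batch = 107.8 kg; LOI removed, Σ of batch·LOI: 7.840 kg; as yield: glass ÷ batch → 92.73%.

Revised batch per 100.0 kg frit:
  glass-grade sand: 48.23 kg
  strontium carbonate: 25.15 kg
  zircon sand: 16.96 kg
  alumina: 17.50 kg
Total batch = 107.8 kg; LOI loss = 7.840 kg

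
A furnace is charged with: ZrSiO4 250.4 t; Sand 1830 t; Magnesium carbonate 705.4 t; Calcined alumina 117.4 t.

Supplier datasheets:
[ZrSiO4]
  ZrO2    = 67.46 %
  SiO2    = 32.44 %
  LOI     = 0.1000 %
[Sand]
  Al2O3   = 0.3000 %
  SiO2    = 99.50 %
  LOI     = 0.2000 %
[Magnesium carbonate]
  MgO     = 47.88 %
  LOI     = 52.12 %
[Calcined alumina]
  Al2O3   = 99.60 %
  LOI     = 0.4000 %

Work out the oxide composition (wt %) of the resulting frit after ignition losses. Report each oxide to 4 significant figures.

Working values are displayed, with 4-significant-digit rounding, across the worked steps. All internal work keeps full float precision throughout; every reported result is rounded only once — all derived quantities, which include LOI, yield, the totals, four oxide percentages, glass mass, are computed at full precision, exactly as printed in either problem or answer, from the weighed amounts per 2531 t of glass.
Per-oxide mass from batch:
  ZrO2: 250.4·0.6746 = 168.9 t
  Al2O3: 1830·0.003000 + 117.4·0.9960 = 122.4 t
  SiO2: 250.4·0.3244 + 1830·0.9950 = 1902 t
  MgO: 705.4·0.4788 = 337.7 t
LOI: 250.4·0.001000 + 1830·0.002000 + 705.4·0.5212 + 117.4·0.004000 = 372.0 t
batch − LOI leaves glass = 2903 − 372.0 = 2531 t (= the summed oxide contributions)
wt % = 100 × oxide mass / glass mass

Glass mass = 2531 t (batch 2903 − LOI 372.0).
Composition: ZrO2 6.674%, Al2O3 4.837%, SiO2 75.15%, MgO 13.34%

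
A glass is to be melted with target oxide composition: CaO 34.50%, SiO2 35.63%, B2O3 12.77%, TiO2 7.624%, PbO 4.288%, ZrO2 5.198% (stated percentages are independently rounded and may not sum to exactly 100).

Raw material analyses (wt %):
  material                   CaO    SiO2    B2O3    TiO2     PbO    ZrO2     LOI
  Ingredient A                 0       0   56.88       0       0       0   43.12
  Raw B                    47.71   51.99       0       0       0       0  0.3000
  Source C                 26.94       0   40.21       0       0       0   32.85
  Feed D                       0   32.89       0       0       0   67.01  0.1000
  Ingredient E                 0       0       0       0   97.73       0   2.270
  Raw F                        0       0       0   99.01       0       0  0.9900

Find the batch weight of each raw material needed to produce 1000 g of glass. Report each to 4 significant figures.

Batch per 1000 g glass:
  Ingredient A: 115.8 g
  Raw B: 636.3 g
  Source C: 153.8 g
  Feed D: 77.57 g
  Ingredient E: 43.88 g
  Raw F: 77.00 g
Total batch = 1104 g; LOI loss = 104.2 g; yield = 90.56%

Every computation runs at full precision at all times; the intermediate values are shown, rounded to 4 significant digits, on the page. A single rounding completes every reported result. Derived quantities, which include the six compositions, ignition loss, net glass mass, yield, totals, are rebuilt in full float precision, as set out in problem or answer, from the weighed amounts for 1000 g of glass.
Oxide-by-oxide targets in 1000 g glass:
  CaO: 34.50% × 1000 = 345.0 g
  SiO2: 35.63% × 1000 = 356.3 g
  B2O3: 12.77% × 1000 = 127.7 g
  TiO2: 7.624% × 1000 = 76.24 g
  PbO: 4.288% × 1000 = 42.88 g
  ZrO2: 5.198% × 1000 = 51.98 g
Mass-balance tally per oxide from the weights as reported, for the quoted basis mass (every target is met by its sum modulo rounding of the values):
  CaO: 636.3·0.4771 + 153.8·0.2694 = 345.0 g (target 345.0 g)
  SiO2: 636.3·0.5199 + 77.57·0.3289 = 356.3 g (target 356.3 g)
  B2O3: 115.8·0.5688 + 153.8·0.4021 = 127.7 g (target 127.7 g)
  TiO2: 77.00·0.9901 = 76.24 g (target 76.24 g)
  PbO: 43.88·0.9773 = 42.88 g (target 42.88 g)
  ZrO2: 77.57·0.6701 = 51.98 g (target 51.98 g)
Mass balance on the glass: batch total minus LOI = 1000 g (summing oxide targets gives 1000 g; stated basis 1000 g — gaps are rounding artifacts).
Batch grand total — Σ batch = 1104 g; the LOI term Σ batch·LOI equals 104.2 g; as yield: glass ÷ batch → 90.56%.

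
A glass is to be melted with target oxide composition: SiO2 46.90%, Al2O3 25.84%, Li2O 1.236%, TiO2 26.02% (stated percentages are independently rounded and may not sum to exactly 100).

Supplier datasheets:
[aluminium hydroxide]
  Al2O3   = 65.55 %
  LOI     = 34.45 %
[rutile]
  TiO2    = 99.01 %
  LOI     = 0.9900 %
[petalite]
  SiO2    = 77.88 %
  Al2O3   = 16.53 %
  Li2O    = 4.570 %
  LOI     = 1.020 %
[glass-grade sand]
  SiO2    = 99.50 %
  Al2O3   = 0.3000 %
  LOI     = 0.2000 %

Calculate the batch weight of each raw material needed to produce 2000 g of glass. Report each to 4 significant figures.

Batch per 2000 g glass:
  aluminium hydroxide: 649.6 g
  rutile: 525.6 g
  petalite: 540.9 g
  glass-grade sand: 519.3 g
Total batch = 2235 g; LOI loss = 235.5 g; yield = 89.46%

Each numeric step keeps full float precision at all times — in-progress results appear rounded off to 4 significant figures in the working; every reported number takes exactly one rounding — derived quantities, which include four oxide percentages, the yield, the totals, glass mass, ignition loss, are computed in full float precision, precisely as stated by either problem or answer, starting from the weights per 2000 g of glass.
Target masses of each oxide per 2000 g glass:
  SiO2: 46.90% × 2000 = 938.0 g
  Al2O3: 25.84% × 2000 = 516.8 g
  Li2O: 1.236% × 2000 = 24.72 g
  TiO2: 26.02% × 2000 = 520.4 g
Checking each oxide sum on the weights just shown, against the basis in use (sums match the target masses within answer rounding):
  SiO2: 540.9·0.7788 + 519.3·0.9950 = 938.0 g (target 938.0 g)
  Al2O3: 649.6·0.6555 + 540.9·0.1653 + 519.3·0.003000 = 516.8 g (target 516.8 g)
  Li2O: 540.9·0.04570 = 24.72 g (target 24.72 g)
  TiO2: 525.6·0.9901 = 520.4 g (target 520.4 g)
Glass mass check: Σ batch − LOI loss = 2000 g (the targets, summed, come to 2000 g; with the basis standing at 2000 g — rounding explains the deltas).
Batch grand total — Σ batch = 2235 g; LOI loss = Σ batch·LOI = 235.5 g; yield, glass over the total, = 89.46%.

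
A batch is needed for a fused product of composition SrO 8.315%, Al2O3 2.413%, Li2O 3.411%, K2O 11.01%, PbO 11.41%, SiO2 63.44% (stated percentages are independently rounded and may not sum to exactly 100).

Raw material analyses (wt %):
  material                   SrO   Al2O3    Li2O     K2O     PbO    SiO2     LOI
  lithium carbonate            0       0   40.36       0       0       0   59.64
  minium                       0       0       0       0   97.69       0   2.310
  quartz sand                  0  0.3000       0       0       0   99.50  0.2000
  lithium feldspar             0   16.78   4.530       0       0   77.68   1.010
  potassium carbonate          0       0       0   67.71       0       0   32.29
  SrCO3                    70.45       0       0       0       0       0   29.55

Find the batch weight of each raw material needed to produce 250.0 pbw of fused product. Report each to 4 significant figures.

Batch per 250.0 pbw fused product:
  lithium carbonate: 17.36 pbw
  minium: 29.20 pbw
  quartz sand: 133.2 pbw
  lithium feldspar: 33.57 pbw
  potassium carbonate: 40.65 pbw
  SrCO3: 29.51 pbw
Total batch = 283.5 pbw; LOI loss = 33.48 pbw; yield = 88.19%

Working values are displayed rounded to 4 significant figures within the worked lines. The whole derivation runs at exact precision at each step. Each reported result is rounded just once — all derived quantities are recomputed at exact precision (the yield, glass mass, the six compositions, ignition loss, the totals) starting from the weights for 250.0 pbw of glass precisely as stated by the problem or the answer.
Oxide mass targets, per 250.0 pbw fused product:
  SrO: 8.315% × 250.0 = 20.79 pbw
  Al2O3: 2.413% × 250.0 = 6.032 pbw
  Li2O: 3.411% × 250.0 = 8.528 pbw
  K2O: 11.01% × 250.0 = 27.52 pbw
  PbO: 11.41% × 250.0 = 28.52 pbw
  SiO2: 63.44% × 250.0 = 158.6 pbw
Sums-versus-targets review per the reported batch figures, relative to the basis at hand (target by target, the sums agree inside rounding margins):
  SrO: 29.51·0.7045 = 20.79 pbw (target 20.79 pbw)
  Al2O3: 133.2·0.003000 + 33.57·0.1678 = 6.033 pbw (target 6.032 pbw)
  Li2O: 17.36·0.4036 + 33.57·0.04530 = 8.527 pbw (target 8.528 pbw)
  K2O: 40.65·0.6771 = 27.52 pbw (target 27.52 pbw)
  PbO: 29.20·0.9769 = 28.53 pbw (target 28.52 pbw)
  SiO2: 133.2·0.9950 + 33.57·0.7768 = 158.6 pbw (target 158.6 pbw)
Glass-mass sanity pass: batch Σ − ignition loss = 250.0 pbw (the Σ of target masses is 250.0 pbw; with the basis standing at 250.0 pbw — any gap is answer rounding).
Adding the batch up: Σ batch = 283.5 pbw; LOI removed, Σ of batch·LOI: 33.48 pbw; as yield: glass ÷ batch → 88.19%.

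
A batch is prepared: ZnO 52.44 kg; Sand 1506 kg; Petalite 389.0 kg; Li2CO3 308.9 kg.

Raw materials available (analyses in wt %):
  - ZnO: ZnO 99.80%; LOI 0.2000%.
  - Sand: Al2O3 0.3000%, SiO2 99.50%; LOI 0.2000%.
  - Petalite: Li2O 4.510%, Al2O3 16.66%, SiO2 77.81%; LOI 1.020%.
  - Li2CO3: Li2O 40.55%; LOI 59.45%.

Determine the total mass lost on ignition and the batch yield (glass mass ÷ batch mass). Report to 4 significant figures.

LOI loss = 190.7 kg; glass = 2066 kg; yield = 91.55%

Values along the way appear rounded to 4 significant figures in the printout. The working math keeps full float precision at every stage; each reported value is rounded just once; the derived quantities, which include the yield, the totals, the four compositions, glass mass, ignition loss, are carried at full float precision, as quoted within the problem or answer text, starting from the weights at 2066 kg of glass.
Material-by-material LOI:
  ZnO: 52.44 × 0.002000 = 0.1049 kg
  Sand: 1506 × 0.002000 = 3.012 kg
  Petalite: 389.0 × 0.01020 = 3.968 kg
  Li2CO3: 308.9 × 0.5945 = 183.6 kg
Total LOI = 190.7 kg
Glass = batch − LOI = 2256 − 190.7 = 2066 kg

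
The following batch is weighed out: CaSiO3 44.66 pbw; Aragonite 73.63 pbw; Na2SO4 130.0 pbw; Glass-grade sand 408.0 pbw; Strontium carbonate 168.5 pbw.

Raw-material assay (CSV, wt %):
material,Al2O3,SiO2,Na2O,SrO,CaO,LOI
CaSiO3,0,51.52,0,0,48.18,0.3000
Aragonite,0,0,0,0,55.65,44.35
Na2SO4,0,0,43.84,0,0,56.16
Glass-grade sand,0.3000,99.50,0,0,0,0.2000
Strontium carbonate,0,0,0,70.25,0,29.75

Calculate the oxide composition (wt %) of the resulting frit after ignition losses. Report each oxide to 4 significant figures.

Rounding to 4 significant figures applies to each mid-chain value as shown. Each numeric step runs at full precision through the solve; a single rounding finalizes every reported number. All derived quantities are computed using the weight values at 668.0 pbw of glass at full precision (ignition loss, the five compositions, yield, net glass mass, totals), precisely as stated by the problem or answer text.
Delivered oxide masses:
  Al2O3: 408.0·0.003000 = 1.224 pbw
  SiO2: 44.66·0.5152 + 408.0·0.9950 = 429.0 pbw
  Na2O: 130.0·0.4384 = 56.99 pbw
  SrO: 168.5·0.7025 = 118.4 pbw
  CaO: 44.66·0.4818 + 73.63·0.5565 = 62.49 pbw
LOI: 44.66·0.003000 + 73.63·0.4435 + 130.0·0.5616 + 408.0·0.002000 + 168.5·0.2975 = 156.7 pbw
Net of LOI, the glass mass = 824.8 − 156.7 = 668.0 pbw (consistent with Σ oxide mass)
wt % = oxide mass / glass mass × 100

Glass mass = 668.0 pbw (batch 824.8 − LOI 156.7).
Composition: Al2O3 0.1832%, SiO2 64.21%, Na2O 8.531%, SrO 17.72%, CaO 9.354%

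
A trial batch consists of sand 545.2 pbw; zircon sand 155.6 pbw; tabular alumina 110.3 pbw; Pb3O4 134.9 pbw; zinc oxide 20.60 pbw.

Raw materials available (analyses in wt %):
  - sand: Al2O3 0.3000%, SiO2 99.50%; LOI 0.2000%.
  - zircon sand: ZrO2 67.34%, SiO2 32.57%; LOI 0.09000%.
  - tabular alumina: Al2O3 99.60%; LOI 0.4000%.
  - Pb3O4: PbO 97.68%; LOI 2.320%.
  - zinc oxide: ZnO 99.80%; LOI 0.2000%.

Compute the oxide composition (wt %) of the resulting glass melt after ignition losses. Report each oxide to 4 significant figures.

Glass mass = 961.8 pbw (batch 966.6 − LOI 4.843).
Composition: ZrO2 10.89%, Al2O3 11.59%, ZnO 2.138%, PbO 13.70%, SiO2 61.67%

Each numeric step carries full precision end to end. Mid-chain values are printed, rounded to 4 significant figures, in the working. Each reported figure sees exactly one rounding — derived quantities are re-derived from the batch weights per 961.8 pbw of glass in full precision (the five compositions, glass mass, yield, totals, ignition loss) exactly as printed in either problem or answer.
Oxide-by-oxide delivered mass:
  ZrO2: 155.6·0.6734 = 104.8 pbw
  Al2O3: 545.2·0.003000 + 110.3·0.9960 = 111.5 pbw
  ZnO: 20.60·0.9980 = 20.56 pbw
  PbO: 134.9·0.9768 = 131.8 pbw
  SiO2: 545.2·0.9950 + 155.6·0.3257 = 593.2 pbw
LOI: 545.2·0.002000 + 155.6·9.000e-04 + 110.3·0.004000 + 134.9·0.02320 + 20.60·0.002000 = 4.843 pbw
Resulting glass, batch − LOI: 966.6 − 4.843 = 961.8 pbw (matching Σ of the oxides)
wt %: oxide over glass, times 100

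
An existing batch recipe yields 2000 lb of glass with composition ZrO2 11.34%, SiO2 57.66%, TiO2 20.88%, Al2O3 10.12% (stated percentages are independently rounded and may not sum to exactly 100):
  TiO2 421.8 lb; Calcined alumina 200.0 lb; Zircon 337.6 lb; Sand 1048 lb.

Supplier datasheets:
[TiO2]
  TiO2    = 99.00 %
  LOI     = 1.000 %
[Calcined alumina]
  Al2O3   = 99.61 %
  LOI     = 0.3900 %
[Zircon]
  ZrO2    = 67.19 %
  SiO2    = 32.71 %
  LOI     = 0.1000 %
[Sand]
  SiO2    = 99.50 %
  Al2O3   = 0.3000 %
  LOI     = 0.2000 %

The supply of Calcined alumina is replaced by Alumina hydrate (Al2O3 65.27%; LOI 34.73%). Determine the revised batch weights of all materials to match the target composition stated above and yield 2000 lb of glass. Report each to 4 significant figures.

Every computation maintains full float precision from first step to last; the intermediate values are displayed, rounded to four significant digits, across the worked steps; every reported figure takes exactly one rounding; derived quantities are re-derived at full float precision (LOI, net glass mass, the totals, the yield, the four compositions) starting from the weights for 2000 lb of glass, exactly as shown in problem or answer.
Target oxide masses per 2000 lb glass:
  ZrO2: 11.34% × 2000 = 226.8 lb
  SiO2: 57.66% × 2000 = 1153 lb
  TiO2: 20.88% × 2000 = 417.6 lb
  Al2O3: 10.12% × 2000 = 202.4 lb
Sums-versus-targets review on the weights just shown, at the basis given (sum by sum, the targets are met net of answer rounding effects):
  ZrO2: 337.6·0.6719 = 226.8 lb (target 226.8 lb)
  SiO2: 337.6·0.3271 + 1048·0.9950 = 1153 lb (target 1153 lb)
  TiO2: 421.8·0.9900 = 417.6 lb (target 417.6 lb)
  Al2O3: 305.3·0.6527 + 1048·0.003000 = 202.4 lb (target 202.4 lb)
Glass-mass bookkeeping: the batch minus its LOI: 2000 lb (the targets, summed, come to 2000 lb; basis as stated: 2000 lb — rounding explains the deltas).
Adding the batch up: Σ batch = 2113 lb; the LOI term Σ batch·LOI equals 112.7 lb; yield: glass divided by total = 94.67%.

Revised batch per 2000 lb glass:
  TiO2: 421.8 lb
  Alumina hydrate: 305.3 lb
  Zircon: 337.6 lb
  Sand: 1048 lb
Total batch = 2113 lb; LOI loss = 112.7 lb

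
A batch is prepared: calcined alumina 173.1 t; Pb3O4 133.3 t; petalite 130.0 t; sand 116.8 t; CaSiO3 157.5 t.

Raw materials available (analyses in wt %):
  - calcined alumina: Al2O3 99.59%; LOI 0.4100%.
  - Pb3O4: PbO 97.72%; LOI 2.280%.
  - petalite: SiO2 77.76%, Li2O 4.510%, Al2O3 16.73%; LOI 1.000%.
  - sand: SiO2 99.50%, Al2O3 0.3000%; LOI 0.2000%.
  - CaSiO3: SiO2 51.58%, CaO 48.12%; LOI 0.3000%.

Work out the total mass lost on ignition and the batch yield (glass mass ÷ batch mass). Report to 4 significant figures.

Intermediates are shown (rounded to four significant digits) on the page. All arithmetic carries full float precision at all times — exactly one rounding is applied to each reported result; the derived quantities (five oxide percentages, net glass mass, totals, the yield, LOI) are carried in exact precision starting from the weights per 704.9 t of glass, as written in either problem or answer.
Material-by-material LOI:
  calcined alumina: 173.1 × 0.004100 = 0.7097 t
  Pb3O4: 133.3 × 0.02280 = 3.039 t
  petalite: 130.0 × 0.01000 = 1.300 t
  sand: 116.8 × 0.002000 = 0.2336 t
  CaSiO3: 157.5 × 0.003000 = 0.4725 t
Total LOI = 5.755 t
Glass = batch − LOI = 710.7 − 5.755 = 704.9 t

LOI loss = 5.755 t; glass = 704.9 t; yield = 99.19%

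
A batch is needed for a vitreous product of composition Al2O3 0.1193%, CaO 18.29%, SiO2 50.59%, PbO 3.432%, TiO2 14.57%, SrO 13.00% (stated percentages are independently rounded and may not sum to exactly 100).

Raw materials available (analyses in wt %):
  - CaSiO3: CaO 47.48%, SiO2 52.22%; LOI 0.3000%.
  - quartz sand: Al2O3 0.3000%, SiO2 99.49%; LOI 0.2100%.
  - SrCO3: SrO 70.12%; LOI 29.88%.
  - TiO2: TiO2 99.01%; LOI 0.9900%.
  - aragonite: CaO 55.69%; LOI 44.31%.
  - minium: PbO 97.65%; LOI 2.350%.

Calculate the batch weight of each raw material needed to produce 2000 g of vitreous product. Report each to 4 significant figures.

Batch per 2000 g vitreous product:
  CaSiO3: 422.3 g
  quartz sand: 795.3 g
  SrCO3: 370.8 g
  TiO2: 294.3 g
  aragonite: 296.8 g
  minium: 70.29 g
Total batch = 2250 g; LOI loss = 249.8 g; yield = 88.90%

The intermediate values are rounded to four significant figures as shown. All arithmetic carries full float precision at all times — each reported value includes exactly one rounding. All derived quantities (six oxide percentages, yield, ignition loss, net glass mass, the totals) are recomputed in full float precision using the weight values for 2000 g of glass exactly as printed in either problem or answer.
Per-oxide target masses for 2000 g vitreous product:
  Al2O3: 0.1193% × 2000 = 2.386 g
  CaO: 18.29% × 2000 = 365.8 g
  SiO2: 50.59% × 2000 = 1012 g
  PbO: 3.432% × 2000 = 68.64 g
  TiO2: 14.57% × 2000 = 291.4 g
  SrO: 13.00% × 2000 = 260.0 g
Sums-versus-targets review with the batch weights as given, at the basis given (delivered sums recover each target modulo rounding of the values):
  Al2O3: 795.3·0.003000 = 2.386 g (target 2.386 g)
  CaO: 422.3·0.4748 + 296.8·0.5569 = 365.8 g (target 365.8 g)
  SiO2: 422.3·0.5222 + 795.3·0.9949 = 1012 g (target 1012 g)
  PbO: 70.29·0.9765 = 68.64 g (target 68.64 g)
  TiO2: 294.3·0.9901 = 291.4 g (target 291.4 g)
  SrO: 370.8·0.7012 = 260.0 g (target 260.0 g)
The glass-mass cross-check: batch total minus LOI = 2000 g (the targets, summed, come to 2000 g; stated basis 2000 g — any gap is answer rounding).
Whole-batch sum: Σ batch = 2250 g; LOI removed, Σ of batch·LOI: 249.8 g; glass ÷ batch gives a yield of 88.90%.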